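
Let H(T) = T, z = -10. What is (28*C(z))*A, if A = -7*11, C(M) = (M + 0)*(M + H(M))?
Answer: -431200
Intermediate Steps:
C(M) = 2*M**2 (C(M) = (M + 0)*(M + M) = M*(2*M) = 2*M**2)
A = -77
(28*C(z))*A = (28*(2*(-10)**2))*(-77) = (28*(2*100))*(-77) = (28*200)*(-77) = 5600*(-77) = -431200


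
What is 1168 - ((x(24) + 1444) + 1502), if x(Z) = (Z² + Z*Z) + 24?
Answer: -2954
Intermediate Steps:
x(Z) = 24 + 2*Z² (x(Z) = (Z² + Z²) + 24 = 2*Z² + 24 = 24 + 2*Z²)
1168 - ((x(24) + 1444) + 1502) = 1168 - (((24 + 2*24²) + 1444) + 1502) = 1168 - (((24 + 2*576) + 1444) + 1502) = 1168 - (((24 + 1152) + 1444) + 1502) = 1168 - ((1176 + 1444) + 1502) = 1168 - (2620 + 1502) = 1168 - 1*4122 = 1168 - 4122 = -2954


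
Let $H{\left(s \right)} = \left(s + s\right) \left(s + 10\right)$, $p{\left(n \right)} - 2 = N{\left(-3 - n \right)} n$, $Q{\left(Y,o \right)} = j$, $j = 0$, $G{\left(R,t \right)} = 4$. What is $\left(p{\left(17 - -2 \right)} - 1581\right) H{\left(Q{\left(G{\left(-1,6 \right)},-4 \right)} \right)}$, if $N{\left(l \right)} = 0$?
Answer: $0$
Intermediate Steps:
$Q{\left(Y,o \right)} = 0$
$p{\left(n \right)} = 2$ ($p{\left(n \right)} = 2 + 0 n = 2 + 0 = 2$)
$H{\left(s \right)} = 2 s \left(10 + s\right)$
$\left(p{\left(17 - -2 \right)} - 1581\right) H{\left(Q{\left(G{\left(-1,6 \right)},-4 \right)} \right)} = \left(2 - 1581\right) 2 \cdot 0 \left(10 + 0\right) = - 1579 \cdot 2 \cdot 0 \cdot 10 = \left(-1579\right) 0 = 0$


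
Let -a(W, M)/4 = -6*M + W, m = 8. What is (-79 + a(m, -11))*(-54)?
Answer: 20250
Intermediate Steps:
a(W, M) = -4*W + 24*M (a(W, M) = -4*(-6*M + W) = -4*(W - 6*M) = -4*W + 24*M)
(-79 + a(m, -11))*(-54) = (-79 + (-4*8 + 24*(-11)))*(-54) = (-79 + (-32 - 264))*(-54) = (-79 - 296)*(-54) = -375*(-54) = 20250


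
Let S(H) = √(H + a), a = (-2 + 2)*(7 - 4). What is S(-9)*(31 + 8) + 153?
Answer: 153 + 117*I ≈ 153.0 + 117.0*I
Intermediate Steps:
a = 0 (a = 0*3 = 0)
S(H) = √H (S(H) = √(H + 0) = √H)
S(-9)*(31 + 8) + 153 = √(-9)*(31 + 8) + 153 = (3*I)*39 + 153 = 117*I + 153 = 153 + 117*I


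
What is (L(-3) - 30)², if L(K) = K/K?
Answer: 841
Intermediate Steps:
L(K) = 1
(L(-3) - 30)² = (1 - 30)² = (-29)² = 841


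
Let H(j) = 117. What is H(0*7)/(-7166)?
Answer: -117/7166 ≈ -0.016327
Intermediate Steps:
H(0*7)/(-7166) = 117/(-7166) = 117*(-1/7166) = -117/7166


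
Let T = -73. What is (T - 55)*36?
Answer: -4608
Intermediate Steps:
(T - 55)*36 = (-73 - 55)*36 = -128*36 = -4608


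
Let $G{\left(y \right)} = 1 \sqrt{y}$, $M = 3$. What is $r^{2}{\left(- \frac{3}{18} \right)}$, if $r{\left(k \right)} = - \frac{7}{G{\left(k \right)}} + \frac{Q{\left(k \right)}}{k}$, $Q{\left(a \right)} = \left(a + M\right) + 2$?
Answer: $547 - 406 i \sqrt{6} \approx 547.0 - 994.49 i$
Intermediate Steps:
$Q{\left(a \right)} = 5 + a$ ($Q{\left(a \right)} = \left(a + 3\right) + 2 = \left(3 + a\right) + 2 = 5 + a$)
$G{\left(y \right)} = \sqrt{y}$
$r{\left(k \right)} = - \frac{7}{\sqrt{k}} + \frac{5 + k}{k}$
$r^{2}{\left(- \frac{3}{18} \right)} = \left(1 - \frac{7}{\frac{1}{6} i \sqrt{6}} + \frac{5}{\left(-3\right) \frac{1}{18}}\right)^{2} = \left(1 - \frac{7}{\frac{1}{6} i \sqrt{6}} + \frac{5}{- \frac{1}{6}}\right)^{2} = \left(1 - 7 \left(- i \sqrt{6}\right) + 5 \left(-6\right)\right)^{2} = \left(1 + 7 i \sqrt{6} - 30\right)^{2} = \left(-29 + 7 i \sqrt{6}\right)^{2}$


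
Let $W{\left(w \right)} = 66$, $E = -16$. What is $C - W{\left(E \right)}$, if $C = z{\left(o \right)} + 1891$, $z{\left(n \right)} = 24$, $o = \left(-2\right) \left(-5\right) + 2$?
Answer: $1849$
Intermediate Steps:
$o = 12$ ($o = 10 + 2 = 12$)
$C = 1915$ ($C = 24 + 1891 = 1915$)
$C - W{\left(E \right)} = 1915 - 66 = 1849$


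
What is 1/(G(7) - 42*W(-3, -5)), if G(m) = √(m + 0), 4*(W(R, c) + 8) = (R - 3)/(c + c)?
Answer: 4710/1552787 - 100*√7/10869509 ≈ 0.0030089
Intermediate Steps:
W(R, c) = -8 + (-3 + R)/(8*c) (W(R, c) = -8 + ((R - 3)/(c + c))/4 = -8 + ((-3 + R)/((2*c)))/4 = -8 + ((-3 + R)*(1/(2*c)))/4 = -8 + ((-3 + R)/(2*c))/4 = -8 + (-3 + R)/(8*c))
G(m) = √m
1/(G(7) - 42*W(-3, -5)) = 1/(√7 - 21*(-3 - 3 - 64*(-5))/(4*(-5))) = 1/(√7 - 21*(-1)*(-3 - 3 + 320)/(4*5)) = 1/(√7 - 21*(-1)*314/(4*5)) = 1/(√7 - 42*(-157/20)) = 1/(√7 + 3297/10) = 1/(3297/10 + √7)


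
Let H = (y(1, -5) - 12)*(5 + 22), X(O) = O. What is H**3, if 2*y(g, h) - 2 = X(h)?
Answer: -387420489/8 ≈ -4.8428e+7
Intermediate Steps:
y(g, h) = 1 + h/2
H = -729/2 (H = ((1 + (1/2)*(-5)) - 12)*(5 + 22) = ((1 - 5/2) - 12)*27 = (-3/2 - 12)*27 = -27/2*27 = -729/2 ≈ -364.50)
H**3 = (-729/2)**3 = -387420489/8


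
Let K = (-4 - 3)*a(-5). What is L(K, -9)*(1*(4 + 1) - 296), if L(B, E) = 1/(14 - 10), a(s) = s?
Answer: -291/4 ≈ -72.750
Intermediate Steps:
K = 35 (K = (-4 - 3)*(-5) = -7*(-5) = 35)
L(B, E) = ¼ (L(B, E) = 1/4 = ¼)
L(K, -9)*(1*(4 + 1) - 296) = (1*(4 + 1) - 296)/4 = (1*5 - 296)/4 = (5 - 296)/4 = (¼)*(-291) = -291/4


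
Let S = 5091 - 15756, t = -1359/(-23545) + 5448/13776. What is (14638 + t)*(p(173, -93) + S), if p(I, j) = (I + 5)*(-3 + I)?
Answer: 775320092571999/2702966 ≈ 2.8684e+8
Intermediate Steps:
p(I, j) = (-3 + I)*(5 + I) (p(I, j) = (5 + I)*(-3 + I) = (-3 + I)*(5 + I))
t = 6124781/13514830 (t = -1359*(-1/23545) + 5448*(1/13776) = 1359/23545 + 227/574 = 6124781/13514830 ≈ 0.45319)
S = -10665
(14638 + t)*(p(173, -93) + S) = (14638 + 6124781/13514830)*((-15 + 173² + 2*173) - 10665) = 197836206321*((-15 + 29929 + 346) - 10665)/13514830 = 197836206321*(30260 - 10665)/13514830 = (197836206321/13514830)*19595 = 775320092571999/2702966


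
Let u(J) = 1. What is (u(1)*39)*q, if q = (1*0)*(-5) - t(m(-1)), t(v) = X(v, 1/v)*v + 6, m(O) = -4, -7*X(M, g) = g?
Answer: -1599/7 ≈ -228.43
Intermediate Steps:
X(M, g) = -g/7
t(v) = 41/7 (t(v) = (-1/(7*v))*v + 6 = -⅐ + 6 = 41/7)
q = -41/7 (q = (1*0)*(-5) - 1*41/7 = 0*(-5) - 41/7 = 0 - 41/7 = -41/7 ≈ -5.8571)
(u(1)*39)*q = (1*39)*(-41/7) = 39*(-41/7) = -1599/7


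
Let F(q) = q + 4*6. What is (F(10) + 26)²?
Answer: 3600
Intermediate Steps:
F(q) = 24 + q (F(q) = q + 24 = 24 + q)
(F(10) + 26)² = ((24 + 10) + 26)² = (34 + 26)² = 60² = 3600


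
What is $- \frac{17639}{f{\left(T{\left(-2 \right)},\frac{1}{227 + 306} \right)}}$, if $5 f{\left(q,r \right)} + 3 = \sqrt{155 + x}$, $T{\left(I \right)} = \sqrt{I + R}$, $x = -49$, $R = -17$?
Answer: $- \frac{264585}{97} - \frac{88195 \sqrt{106}}{97} \approx -12089.0$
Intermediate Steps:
$T{\left(I \right)} = \sqrt{-17 + I}$ ($T{\left(I \right)} = \sqrt{I - 17} = \sqrt{-17 + I}$)
$f{\left(q,r \right)} = - \frac{3}{5} + \frac{\sqrt{106}}{5}$ ($f{\left(q,r \right)} = - \frac{3}{5} + \frac{\sqrt{155 - 49}}{5} = - \frac{3}{5} + \frac{\sqrt{106}}{5}$)
$- \frac{17639}{f{\left(T{\left(-2 \right)},\frac{1}{227 + 306} \right)}} = - \frac{17639}{- \frac{3}{5} + \frac{\sqrt{106}}{5}}$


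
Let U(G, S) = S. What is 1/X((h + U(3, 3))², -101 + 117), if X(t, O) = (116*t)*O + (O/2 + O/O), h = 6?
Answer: 1/150345 ≈ 6.6514e-6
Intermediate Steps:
X(t, O) = 1 + O/2 + 116*O*t (X(t, O) = 116*O*t + (O*(½) + 1) = 116*O*t + (O/2 + 1) = 116*O*t + (1 + O/2) = 1 + O/2 + 116*O*t)
1/X((h + U(3, 3))², -101 + 117) = 1/(1 + (-101 + 117)/2 + 116*(-101 + 117)*(6 + 3)²) = 1/(1 + (½)*16 + 116*16*9²) = 1/(1 + 8 + 116*16*81) = 1/(1 + 8 + 150336) = 1/150345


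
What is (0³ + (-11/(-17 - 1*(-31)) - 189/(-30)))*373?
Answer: 71989/35 ≈ 2056.8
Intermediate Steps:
(0³ + (-11/(-17 - 1*(-31)) - 189/(-30)))*373 = (0 + (-11/(-17 + 31) - 189*(-1/30)))*373 = (0 + (-11/14 + 63/10))*373 = (0 + 193/35)*373 = (193/35)*373 = 71989/35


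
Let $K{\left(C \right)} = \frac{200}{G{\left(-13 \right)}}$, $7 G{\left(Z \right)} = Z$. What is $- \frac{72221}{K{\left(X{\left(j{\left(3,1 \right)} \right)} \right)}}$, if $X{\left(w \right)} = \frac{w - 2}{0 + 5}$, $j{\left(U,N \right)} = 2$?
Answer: $\frac{938873}{1400} \approx 670.62$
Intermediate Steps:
$G{\left(Z \right)} = \frac{Z}{7}$
$X{\left(w \right)} = - \frac{2}{5} + \frac{w}{5}$ ($X{\left(w \right)} = \frac{-2 + w}{5} = \left(-2 + w\right) \frac{1}{5} = - \frac{2}{5} + \frac{w}{5}$)
$K{\left(C \right)} = - \frac{1400}{13}$ ($K{\left(C \right)} = \frac{200}{\frac{1}{7} \left(-13\right)} = \frac{200}{- \frac{13}{7}} = 200 \left(- \frac{7}{13}\right) = - \frac{1400}{13}$)
$- \frac{72221}{K{\left(X{\left(j{\left(3,1 \right)} \right)} \right)}} = - \frac{72221}{- \frac{1400}{13}} = \left(-72221\right) \left(- \frac{13}{1400}\right) = \frac{938873}{1400}$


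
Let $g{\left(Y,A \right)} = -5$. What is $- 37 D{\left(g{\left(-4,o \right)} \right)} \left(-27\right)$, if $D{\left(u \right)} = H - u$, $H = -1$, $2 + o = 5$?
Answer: $3996$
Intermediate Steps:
$o = 3$ ($o = -2 + 5 = 3$)
$D{\left(u \right)} = -1 - u$
$- 37 D{\left(g{\left(-4,o \right)} \right)} \left(-27\right) = - 37 \left(-1 - -5\right) \left(-27\right) = - 37 \left(-1 + 5\right) \left(-27\right) = \left(-37\right) 4 \left(-27\right) = \left(-148\right) \left(-27\right) = 3996$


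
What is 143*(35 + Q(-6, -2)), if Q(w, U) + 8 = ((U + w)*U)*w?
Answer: -9867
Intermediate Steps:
Q(w, U) = -8 + U*w*(U + w) (Q(w, U) = -8 + ((U + w)*U)*w = -8 + (U*(U + w))*w = -8 + U*w*(U + w))
143*(35 + Q(-6, -2)) = 143*(35 + (-8 - 2*(-6)² - 6*(-2)²)) = 143*(35 + (-8 - 2*36 - 6*4)) = 143*(35 + (-8 - 72 - 24)) = 143*(35 - 104) = 143*(-69) = -9867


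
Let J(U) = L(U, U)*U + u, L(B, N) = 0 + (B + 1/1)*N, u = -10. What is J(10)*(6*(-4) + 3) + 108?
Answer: -22782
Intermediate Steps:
L(B, N) = N*(1 + B) (L(B, N) = 0 + (B + 1)*N = 0 + (1 + B)*N = 0 + N*(1 + B) = N*(1 + B))
J(U) = -10 + U²*(1 + U) (J(U) = (U*(1 + U))*U - 10 = U²*(1 + U) - 10 = -10 + U²*(1 + U))
J(10)*(6*(-4) + 3) + 108 = (-10 + 10²*(1 + 10))*(6*(-4) + 3) + 108 = (-10 + 100*11)*(-24 + 3) + 108 = (-10 + 1100)*(-21) + 108 = 1090*(-21) + 108 = -22890 + 108 = -22782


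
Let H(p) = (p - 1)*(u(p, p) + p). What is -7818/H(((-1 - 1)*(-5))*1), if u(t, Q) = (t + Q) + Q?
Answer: -1303/60 ≈ -21.717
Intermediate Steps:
u(t, Q) = t + 2*Q (u(t, Q) = (Q + t) + Q = t + 2*Q)
H(p) = 4*p*(-1 + p) (H(p) = (p - 1)*((p + 2*p) + p) = (-1 + p)*(3*p + p) = (-1 + p)*(4*p) = 4*p*(-1 + p))
-7818/H(((-1 - 1)*(-5))*1) = -7818*(-1/(20*(-1 - 1)*(-1 + ((-1 - 1)*(-5))*1))) = -7818*1/(40*(-1 - 2*(-5)*1)) = -7818*1/(40*(-1 + 10*1)) = -7818*1/(40*(-1 + 10)) = -7818/(4*10*9) = -7818/360 = -7818*1/360 = -1303/60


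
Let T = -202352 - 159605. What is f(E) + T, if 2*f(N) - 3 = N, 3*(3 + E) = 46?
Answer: -1085848/3 ≈ -3.6195e+5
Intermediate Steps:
E = 37/3 (E = -3 + (⅓)*46 = -3 + 46/3 = 37/3 ≈ 12.333)
f(N) = 3/2 + N/2
T = -361957
f(E) + T = (3/2 + (½)*(37/3)) - 361957 = (3/2 + 37/6) - 361957 = 23/3 - 361957 = -1085848/3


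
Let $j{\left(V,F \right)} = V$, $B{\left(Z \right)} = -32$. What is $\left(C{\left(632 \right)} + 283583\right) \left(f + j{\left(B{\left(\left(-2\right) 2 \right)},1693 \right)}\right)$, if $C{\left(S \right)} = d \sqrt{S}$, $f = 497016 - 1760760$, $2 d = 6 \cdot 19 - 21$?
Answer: $-358385389408 - 117531168 \sqrt{158} \approx -3.5986 \cdot 10^{11}$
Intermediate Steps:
$d = \frac{93}{2}$ ($d = \frac{6 \cdot 19 - 21}{2} = \frac{114 - 21}{2} = \frac{1}{2} \cdot 93 = \frac{93}{2} \approx 46.5$)
$f = -1263744$ ($f = 497016 - 1760760 = -1263744$)
$C{\left(S \right)} = \frac{93 \sqrt{S}}{2}$
$\left(C{\left(632 \right)} + 283583\right) \left(f + j{\left(B{\left(\left(-2\right) 2 \right)},1693 \right)}\right) = \left(\frac{93 \sqrt{632}}{2} + 283583\right) \left(-1263744 - 32\right) = \left(\frac{93 \cdot 2 \sqrt{158}}{2} + 283583\right) \left(-1263776\right) = \left(93 \sqrt{158} + 283583\right) \left(-1263776\right) = \left(283583 + 93 \sqrt{158}\right) \left(-1263776\right) = -358385389408 - 117531168 \sqrt{158}$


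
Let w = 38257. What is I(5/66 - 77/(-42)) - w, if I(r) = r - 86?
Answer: -421752/11 ≈ -38341.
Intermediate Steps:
I(r) = -86 + r
I(5/66 - 77/(-42)) - w = (-86 + (5/66 - 77/(-42))) - 1*38257 = (-86 + (5*(1/66) - 77*(-1/42))) - 38257 = (-86 + (5/66 + 11/6)) - 38257 = (-86 + 21/11) - 38257 = -925/11 - 38257 = -421752/11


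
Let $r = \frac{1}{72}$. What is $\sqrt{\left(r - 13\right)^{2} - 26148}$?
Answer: $\frac{i \sqrt{134677007}}{72} \approx 161.18 i$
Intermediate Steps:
$r = \frac{1}{72} \approx 0.013889$
$\sqrt{\left(r - 13\right)^{2} - 26148} = \sqrt{\left(\frac{1}{72} - 13\right)^{2} - 26148} = \sqrt{\left(- \frac{935}{72}\right)^{2} - 26148} = \sqrt{\frac{874225}{5184} - 26148} = \sqrt{- \frac{134677007}{5184}} = \frac{i \sqrt{134677007}}{72}$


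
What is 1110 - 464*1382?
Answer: -640138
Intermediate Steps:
1110 - 464*1382 = 1110 - 641248 = -640138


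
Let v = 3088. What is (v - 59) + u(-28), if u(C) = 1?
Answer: 3030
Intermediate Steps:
(v - 59) + u(-28) = (3088 - 59) + 1 = 3029 + 1 = 3030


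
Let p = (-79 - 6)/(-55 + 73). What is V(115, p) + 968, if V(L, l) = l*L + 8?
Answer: 7793/18 ≈ 432.94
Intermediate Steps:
p = -85/18 ≈ -4.7222
V(L, l) = 8 + L*l (V(L, l) = L*l + 8 = 8 + L*l)
V(115, p) + 968 = (8 + 115*(-85/18)) + 968 = (8 - 9775/18) + 968 = -9631/18 + 968 = 7793/18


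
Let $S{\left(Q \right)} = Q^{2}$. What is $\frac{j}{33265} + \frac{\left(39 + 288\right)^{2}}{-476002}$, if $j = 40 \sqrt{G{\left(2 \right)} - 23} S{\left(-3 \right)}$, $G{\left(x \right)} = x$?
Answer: $- \frac{106929}{476002} + \frac{72 i \sqrt{21}}{6653} \approx -0.22464 + 0.049594 i$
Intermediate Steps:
$j = 360 i \sqrt{21}$ ($j = 40 \sqrt{2 - 23} \left(-3\right)^{2} = 40 \sqrt{-21} \cdot 9 = 40 i \sqrt{21} \cdot 9 = 360 i \sqrt{21} \approx 1649.7 i$)
$\frac{j}{33265} + \frac{\left(39 + 288\right)^{2}}{-476002} = \frac{360 i \sqrt{21}}{33265} + \frac{\left(39 + 288\right)^{2}}{-476002} = 360 i \sqrt{21} \cdot \frac{1}{33265} + 327^{2} \left(- \frac{1}{476002}\right) = \frac{72 i \sqrt{21}}{6653} + 106929 \left(- \frac{1}{476002}\right) = \frac{72 i \sqrt{21}}{6653} - \frac{106929}{476002} = - \frac{106929}{476002} + \frac{72 i \sqrt{21}}{6653}$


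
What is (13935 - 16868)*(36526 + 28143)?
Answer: -189674177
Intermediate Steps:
(13935 - 16868)*(36526 + 28143) = -2933*64669 = -189674177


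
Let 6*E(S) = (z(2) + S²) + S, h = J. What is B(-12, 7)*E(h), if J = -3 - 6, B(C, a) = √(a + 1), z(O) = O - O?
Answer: 24*√2 ≈ 33.941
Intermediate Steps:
z(O) = 0
B(C, a) = √(1 + a)
J = -9
h = -9
E(S) = S/6 + S²/6 (E(S) = ((0 + S²) + S)/6 = (S² + S)/6 = (S + S²)/6 = S/6 + S²/6)
B(-12, 7)*E(h) = √(1 + 7)*((⅙)*(-9)*(1 - 9)) = √8*((⅙)*(-9)*(-8)) = (2*√2)*12 = 24*√2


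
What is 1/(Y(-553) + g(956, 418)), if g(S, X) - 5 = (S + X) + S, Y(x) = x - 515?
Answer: 1/1267 ≈ 0.00078927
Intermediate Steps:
Y(x) = -515 + x
g(S, X) = 5 + X + 2*S (g(S, X) = 5 + ((S + X) + S) = 5 + (X + 2*S) = 5 + X + 2*S)
1/(Y(-553) + g(956, 418)) = 1/((-515 - 553) + (5 + 418 + 2*956)) = 1/(-1068 + (5 + 418 + 1912)) = 1/(-1068 + 2335) = 1/1267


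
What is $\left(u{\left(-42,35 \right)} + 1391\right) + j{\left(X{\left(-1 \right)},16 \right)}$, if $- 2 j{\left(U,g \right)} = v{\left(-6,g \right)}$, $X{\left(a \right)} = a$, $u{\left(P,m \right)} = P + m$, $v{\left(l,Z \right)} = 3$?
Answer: $\frac{2765}{2} \approx 1382.5$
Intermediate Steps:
$j{\left(U,g \right)} = - \frac{3}{2}$ ($j{\left(U,g \right)} = \left(- \frac{1}{2}\right) 3 = - \frac{3}{2}$)
$\left(u{\left(-42,35 \right)} + 1391\right) + j{\left(X{\left(-1 \right)},16 \right)} = \left(\left(-42 + 35\right) + 1391\right) - \frac{3}{2} = \left(-7 + 1391\right) - \frac{3}{2} = 1384 - \frac{3}{2} = \frac{2765}{2}$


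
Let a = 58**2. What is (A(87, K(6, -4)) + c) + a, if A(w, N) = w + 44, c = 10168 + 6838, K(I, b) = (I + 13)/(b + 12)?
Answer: 20501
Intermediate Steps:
K(I, b) = (13 + I)/(12 + b)
c = 17006
A(w, N) = 44 + w
a = 3364
(A(87, K(6, -4)) + c) + a = ((44 + 87) + 17006) + 3364 = (131 + 17006) + 3364 = 17137 + 3364 = 20501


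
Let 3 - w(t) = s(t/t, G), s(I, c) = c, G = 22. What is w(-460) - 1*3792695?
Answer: -3792714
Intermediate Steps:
w(t) = -19 (w(t) = 3 - 1*22 = 3 - 22 = -19)
w(-460) - 1*3792695 = -19 - 1*3792695 = -19 - 3792695 = -3792714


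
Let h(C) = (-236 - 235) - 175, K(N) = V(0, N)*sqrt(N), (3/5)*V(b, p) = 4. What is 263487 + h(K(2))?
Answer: 262841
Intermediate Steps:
V(b, p) = 20/3 (V(b, p) = (5/3)*4 = 20/3)
K(N) = 20*sqrt(N)/3
h(C) = -646 (h(C) = -471 - 175 = -646)
263487 + h(K(2)) = 263487 - 646 = 262841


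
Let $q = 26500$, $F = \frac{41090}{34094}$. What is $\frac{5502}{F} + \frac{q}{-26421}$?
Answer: $\frac{353935669082}{77545635} \approx 4564.2$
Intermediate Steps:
$F = \frac{20545}{17047}$ ($F = 41090 \cdot \frac{1}{34094} = \frac{20545}{17047} \approx 1.2052$)
$\frac{5502}{F} + \frac{q}{-26421} = \frac{5502}{\frac{20545}{17047}} + \frac{26500}{-26421} = 5502 \cdot \frac{17047}{20545} + 26500 \left(- \frac{1}{26421}\right) = \frac{13398942}{2935} - \frac{26500}{26421} = \frac{353935669082}{77545635}$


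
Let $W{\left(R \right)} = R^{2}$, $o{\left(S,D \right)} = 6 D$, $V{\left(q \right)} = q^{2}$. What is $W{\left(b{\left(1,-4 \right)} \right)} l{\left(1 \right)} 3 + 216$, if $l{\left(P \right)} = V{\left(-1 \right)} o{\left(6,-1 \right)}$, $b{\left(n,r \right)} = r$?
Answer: $-72$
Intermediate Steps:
$l{\left(P \right)} = -6$ ($l{\left(P \right)} = \left(-1\right)^{2} \cdot 6 \left(-1\right) = 1 \left(-6\right) = -6$)
$W{\left(b{\left(1,-4 \right)} \right)} l{\left(1 \right)} 3 + 216 = \left(-4\right)^{2} \left(\left(-6\right) 3\right) + 216 = 16 \left(-18\right) + 216 = -288 + 216 = -72$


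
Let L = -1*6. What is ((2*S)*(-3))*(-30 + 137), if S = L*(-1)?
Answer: -3852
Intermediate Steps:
L = -6
S = 6 (S = -6*(-1) = 6)
((2*S)*(-3))*(-30 + 137) = ((2*6)*(-3))*(-30 + 137) = (12*(-3))*107 = -36*107 = -3852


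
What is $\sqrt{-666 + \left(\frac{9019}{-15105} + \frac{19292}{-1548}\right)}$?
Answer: $\frac{i \sqrt{286474701820130}}{649515} \approx 26.059 i$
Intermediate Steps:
$\sqrt{-666 + \left(\frac{9019}{-15105} + \frac{19292}{-1548}\right)} = \sqrt{-666 + \left(9019 \left(- \frac{1}{15105}\right) + 19292 \left(- \frac{1}{1548}\right)\right)} = \sqrt{-666 - \frac{25447256}{1948545}} = \sqrt{- \frac{1323178226}{1948545}} = \frac{i \sqrt{286474701820130}}{649515}$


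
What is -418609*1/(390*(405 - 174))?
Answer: -418609/90090 ≈ -4.6466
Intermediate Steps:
-418609*1/(390*(405 - 174)) = -418609/(390*231) = -418609/90090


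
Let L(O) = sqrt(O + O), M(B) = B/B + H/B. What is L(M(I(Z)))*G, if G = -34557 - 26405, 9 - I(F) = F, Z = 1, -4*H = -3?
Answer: -30481*sqrt(35)/2 ≈ -90164.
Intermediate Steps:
H = 3/4 (H = -1/4*(-3) = 3/4 ≈ 0.75000)
I(F) = 9 - F
M(B) = 1 + 3/(4*B) (M(B) = B/B + 3/(4*B) = 1 + 3/(4*B))
L(O) = sqrt(2)*sqrt(O) (L(O) = sqrt(2*O) = sqrt(2)*sqrt(O))
G = -60962
L(M(I(Z)))*G = (sqrt(2)*sqrt((3/4 + (9 - 1*1))/(9 - 1*1)))*(-60962) = (sqrt(2)*sqrt((3/4 + (9 - 1))/(9 - 1)))*(-60962) = (sqrt(2)*sqrt((3/4 + 8)/8))*(-60962) = (sqrt(2)*sqrt((1/8)*(35/4)))*(-60962) = (sqrt(2)*sqrt(35/32))*(-60962) = (sqrt(2)*(sqrt(70)/8))*(-60962) = (sqrt(35)/4)*(-60962) = -30481*sqrt(35)/2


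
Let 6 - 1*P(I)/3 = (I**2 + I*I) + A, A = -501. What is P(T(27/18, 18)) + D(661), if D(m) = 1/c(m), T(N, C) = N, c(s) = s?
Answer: 1992917/1322 ≈ 1507.5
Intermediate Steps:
P(I) = 1521 - 6*I**2 (P(I) = 18 - 3*((I**2 + I*I) - 501) = 18 - 3*((I**2 + I**2) - 501) = 18 - 3*(2*I**2 - 501) = 18 - 3*(-501 + 2*I**2) = 18 + (1503 - 6*I**2) = 1521 - 6*I**2)
D(m) = 1/m
P(T(27/18, 18)) + D(661) = (1521 - 6*(27/18)**2) + 1/661 = (1521 - 6*(27*(1/18))**2) + 1/661 = (1521 - 6*(3/2)**2) + 1/661 = (1521 - 6*9/4) + 1/661 = (1521 - 27/2) + 1/661 = 3015/2 + 1/661 = 1992917/1322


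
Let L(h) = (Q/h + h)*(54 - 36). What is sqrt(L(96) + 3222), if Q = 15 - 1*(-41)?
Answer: sqrt(19842)/2 ≈ 70.431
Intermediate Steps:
Q = 56 (Q = 15 + 41 = 56)
L(h) = 18*h + 1008/h (L(h) = (56/h + h)*(54 - 36) = (h + 56/h)*18 = 18*h + 1008/h)
sqrt(L(96) + 3222) = sqrt((18*96 + 1008/96) + 3222) = sqrt((1728 + 1008*(1/96)) + 3222) = sqrt((1728 + 21/2) + 3222) = sqrt(3477/2 + 3222) = sqrt(9921/2) = sqrt(19842)/2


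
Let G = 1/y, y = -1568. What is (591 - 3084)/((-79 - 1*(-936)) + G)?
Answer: -1303008/447925 ≈ -2.9090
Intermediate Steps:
G = -1/1568 (G = 1/(-1568) = -1/1568 ≈ -0.00063775)
(591 - 3084)/((-79 - 1*(-936)) + G) = (591 - 3084)/((-79 - 1*(-936)) - 1/1568) = -2493/((-79 + 936) - 1/1568) = -2493/(857 - 1/1568) = -2493/1343775/1568 = -2493*1568/1343775 = -1303008/447925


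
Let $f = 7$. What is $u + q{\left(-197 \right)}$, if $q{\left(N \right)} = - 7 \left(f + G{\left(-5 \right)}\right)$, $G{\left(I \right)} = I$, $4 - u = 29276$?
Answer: $-29286$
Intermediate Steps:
$u = -29272$ ($u = 4 - 29276 = -29272$)
$q{\left(N \right)} = -14$ ($q{\left(N \right)} = - 7 \left(7 - 5\right) = \left(-7\right) 2 = -14$)
$u + q{\left(-197 \right)} = -29272 - 14 = -29286$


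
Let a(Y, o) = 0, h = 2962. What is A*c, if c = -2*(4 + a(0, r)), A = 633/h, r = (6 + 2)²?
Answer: -2532/1481 ≈ -1.7097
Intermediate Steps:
r = 64 (r = 8² = 64)
A = 633/2962 ≈ 0.21371
c = -8 (c = -2*(4 + 0) = -2*4 = -8)
A*c = (633/2962)*(-8) = -2532/1481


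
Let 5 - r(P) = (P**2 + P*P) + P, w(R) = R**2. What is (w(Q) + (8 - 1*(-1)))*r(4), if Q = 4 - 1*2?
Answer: -403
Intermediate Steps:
Q = 2 (Q = 4 - 2 = 2)
r(P) = 5 - P - 2*P**2 (r(P) = 5 - ((P**2 + P*P) + P) = 5 - ((P**2 + P**2) + P) = 5 - (2*P**2 + P) = 5 - (P + 2*P**2) = 5 + (-P - 2*P**2) = 5 - P - 2*P**2)
(w(Q) + (8 - 1*(-1)))*r(4) = (2**2 + (8 - 1*(-1)))*(5 - 1*4 - 2*4**2) = (4 + (8 + 1))*(5 - 4 - 2*16) = (4 + 9)*(5 - 4 - 32) = 13*(-31) = -403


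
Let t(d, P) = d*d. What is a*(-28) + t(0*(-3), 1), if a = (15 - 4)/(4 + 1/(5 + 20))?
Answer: -7700/101 ≈ -76.238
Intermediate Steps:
t(d, P) = d²
a = 275/101 (a = 11/(4 + 1/25) = 11/(101/25) = 11*(25/101) = 275/101 ≈ 2.7228)
a*(-28) + t(0*(-3), 1) = (275/101)*(-28) + (0*(-3))² = -7700/101 + 0² = -7700/101 + 0 = -7700/101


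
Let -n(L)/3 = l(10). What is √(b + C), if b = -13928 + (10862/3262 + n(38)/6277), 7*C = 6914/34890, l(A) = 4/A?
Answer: I*√444158692541620513932218730/178598194215 ≈ 118.0*I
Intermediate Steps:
n(L) = -6/5 (n(L) = -12/10 = -3*⅖ = -6/5)
C = 3457/122115 (C = (6914/34890)/7 = (6914*(1/34890))/7 = (⅐)*(3457/17445) = 3457/122115 ≈ 0.028309)
b = -712789044531/51188935 (b = -13928 + (10862/3262 - 6/5/6277) = -13928 + (10862*(1/3262) - 6/5*1/6277) = -13928 + (5431/1631 - 6/31385) = -13928 + 170442149/51188935 = -712789044531/51188935 ≈ -13925.)
√(b + C) = √(-712789044531/51188935 + 3457/122115) = √(-2486915920364422/178598194215) = I*√444158692541620513932218730/178598194215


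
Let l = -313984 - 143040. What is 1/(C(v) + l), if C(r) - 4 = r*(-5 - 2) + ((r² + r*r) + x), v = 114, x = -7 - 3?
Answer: -1/431836 ≈ -2.3157e-6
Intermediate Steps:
x = -10
l = -457024
C(r) = -6 - 7*r + 2*r² (C(r) = 4 + (r*(-5 - 2) + ((r² + r*r) - 10)) = 4 + (r*(-7) + ((r² + r²) - 10)) = 4 + (-7*r + (2*r² - 10)) = 4 + (-7*r + (-10 + 2*r²)) = 4 + (-10 - 7*r + 2*r²) = -6 - 7*r + 2*r²)
1/(C(v) + l) = 1/((-6 - 7*114 + 2*114²) - 457024) = 1/((-6 - 798 + 2*12996) - 457024) = 1/((-6 - 798 + 25992) - 457024) = 1/(25188 - 457024) = 1/(-431836) = -1/431836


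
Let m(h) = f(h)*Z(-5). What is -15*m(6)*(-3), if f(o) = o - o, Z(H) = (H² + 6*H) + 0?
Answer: 0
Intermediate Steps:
Z(H) = H² + 6*H
f(o) = 0
m(h) = 0 (m(h) = 0*(-5*(6 - 5)) = 0*(-5*1) = 0*(-5) = 0)
-15*m(6)*(-3) = -15*0*(-3) = 0*(-3) = 0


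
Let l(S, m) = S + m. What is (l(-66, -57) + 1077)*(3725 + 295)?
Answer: 3835080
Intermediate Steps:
(l(-66, -57) + 1077)*(3725 + 295) = ((-66 - 57) + 1077)*(3725 + 295) = (-123 + 1077)*4020 = 954*4020 = 3835080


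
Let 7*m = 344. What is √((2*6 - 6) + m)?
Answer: √2702/7 ≈ 7.4258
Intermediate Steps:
m = 344/7 (m = (⅐)*344 = 344/7 ≈ 49.143)
√((2*6 - 6) + m) = √((2*6 - 6) + 344/7) = √((12 - 6) + 344/7) = √(6 + 344/7) = √(386/7) = √2702/7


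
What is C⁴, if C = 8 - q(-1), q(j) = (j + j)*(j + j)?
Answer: 256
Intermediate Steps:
q(j) = 4*j² (q(j) = (2*j)*(2*j) = 4*j²)
C = 4 (C = 8 - 4*(-1)² = 8 - 4 = 4)
C⁴ = 4⁴ = 256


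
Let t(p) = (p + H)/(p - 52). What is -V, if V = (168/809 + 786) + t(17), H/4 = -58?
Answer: -4487081/5663 ≈ -792.35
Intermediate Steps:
H = -232 (H = 4*(-58) = -232)
t(p) = (-232 + p)/(-52 + p) (t(p) = (p - 232)/(p - 52) = (-232 + p)/(-52 + p))
V = 4487081/5663 (V = (168/809 + 786) + (-232 + 17)/(-52 + 17) = (168*(1/809) + 786) - 215/(-35) = (168/809 + 786) - 1/35*(-215) = 636042/809 + 43/7 = 4487081/5663 ≈ 792.35)
-V = -1*4487081/5663 = -4487081/5663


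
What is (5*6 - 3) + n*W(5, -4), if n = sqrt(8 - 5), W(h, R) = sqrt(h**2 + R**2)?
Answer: 27 + sqrt(123) ≈ 38.091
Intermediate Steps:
W(h, R) = sqrt(R**2 + h**2)
n = sqrt(3) ≈ 1.7320
(5*6 - 3) + n*W(5, -4) = (5*6 - 3) + sqrt(3)*sqrt((-4)**2 + 5**2) = (30 - 3) + sqrt(3)*sqrt(16 + 25) = 27 + sqrt(3)*sqrt(41) = 27 + sqrt(123)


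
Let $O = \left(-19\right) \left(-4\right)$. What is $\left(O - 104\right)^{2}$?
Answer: $784$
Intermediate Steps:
$O = 76$
$\left(O - 104\right)^{2} = \left(76 - 104\right)^{2} = \left(-28\right)^{2} = 784$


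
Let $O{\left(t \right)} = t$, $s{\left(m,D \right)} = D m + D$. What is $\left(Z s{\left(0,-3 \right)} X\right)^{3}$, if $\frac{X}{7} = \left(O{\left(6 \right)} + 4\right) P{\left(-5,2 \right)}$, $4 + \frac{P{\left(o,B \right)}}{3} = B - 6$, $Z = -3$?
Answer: $-3456649728000$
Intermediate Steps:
$s{\left(m,D \right)} = D + D m$
$P{\left(o,B \right)} = -30 + 3 B$ ($P{\left(o,B \right)} = -12 + 3 \left(B - 6\right) = -12 + 3 \left(-6 + B\right) = -12 + \left(-18 + 3 B\right) = -30 + 3 B$)
$X = -1680$ ($X = 7 \left(6 + 4\right) \left(-30 + 3 \cdot 2\right) = 7 \cdot 10 \left(-30 + 6\right) = 7 \cdot 10 \left(-24\right) = 7 \left(-240\right) = -1680$)
$\left(Z s{\left(0,-3 \right)} X\right)^{3} = \left(- 3 \left(- 3 \left(1 + 0\right)\right) \left(-1680\right)\right)^{3} = \left(- 3 \left(\left(-3\right) 1\right) \left(-1680\right)\right)^{3} = \left(\left(-3\right) \left(-3\right) \left(-1680\right)\right)^{3} = \left(9 \left(-1680\right)\right)^{3} = \left(-15120\right)^{3} = -3456649728000$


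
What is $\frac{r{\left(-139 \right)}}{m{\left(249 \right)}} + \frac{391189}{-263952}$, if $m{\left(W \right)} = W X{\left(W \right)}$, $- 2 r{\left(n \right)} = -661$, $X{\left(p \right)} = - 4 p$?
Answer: $- \frac{2697324247}{1818365328} \approx -1.4834$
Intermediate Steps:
$r{\left(n \right)} = \frac{661}{2}$ ($r{\left(n \right)} = \left(- \frac{1}{2}\right) \left(-661\right) = \frac{661}{2}$)
$m{\left(W \right)} = - 4 W^{2}$ ($m{\left(W \right)} = W \left(- 4 W\right) = - 4 W^{2}$)
$\frac{r{\left(-139 \right)}}{m{\left(249 \right)}} + \frac{391189}{-263952} = \frac{661}{2 \left(- 4 \cdot 249^{2}\right)} + \frac{391189}{-263952} = \frac{661}{2 \left(\left(-4\right) 62001\right)} + 391189 \left(- \frac{1}{263952}\right) = \frac{661}{2 \left(-248004\right)} - \frac{391189}{263952} = \frac{661}{2} \left(- \frac{1}{248004}\right) - \frac{391189}{263952} = - \frac{661}{496008} - \frac{391189}{263952} = - \frac{2697324247}{1818365328}$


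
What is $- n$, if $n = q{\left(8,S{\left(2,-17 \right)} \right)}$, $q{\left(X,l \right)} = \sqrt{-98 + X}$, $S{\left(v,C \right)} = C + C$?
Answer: $- 3 i \sqrt{10} \approx - 9.4868 i$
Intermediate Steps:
$S{\left(v,C \right)} = 2 C$
$n = 3 i \sqrt{10}$ ($n = \sqrt{-98 + 8} = \sqrt{-90} = 3 i \sqrt{10} \approx 9.4868 i$)
$- n = - 3 i \sqrt{10}$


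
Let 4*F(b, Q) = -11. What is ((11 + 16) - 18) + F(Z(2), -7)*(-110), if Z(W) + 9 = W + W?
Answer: 623/2 ≈ 311.50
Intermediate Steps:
Z(W) = -9 + 2*W (Z(W) = -9 + (W + W) = -9 + 2*W)
F(b, Q) = -11/4 (F(b, Q) = (¼)*(-11) = -11/4)
((11 + 16) - 18) + F(Z(2), -7)*(-110) = ((11 + 16) - 18) - 11/4*(-110) = (27 - 18) + 605/2 = 9 + 605/2 = 623/2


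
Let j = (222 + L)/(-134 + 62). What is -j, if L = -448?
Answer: -113/36 ≈ -3.1389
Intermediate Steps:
j = 113/36 (j = (222 - 448)/(-134 + 62) = -226/(-72) = -226*(-1/72) = 113/36 ≈ 3.1389)
-j = -1*113/36 = -113/36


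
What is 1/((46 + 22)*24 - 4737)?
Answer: -1/3105 ≈ -0.00032206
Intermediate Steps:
1/((46 + 22)*24 - 4737) = 1/(68*24 - 4737) = 1/(1632 - 4737) = 1/(-3105) = -1/3105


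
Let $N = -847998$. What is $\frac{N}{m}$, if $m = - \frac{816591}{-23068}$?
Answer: $- \frac{6520539288}{272197} \approx -23955.0$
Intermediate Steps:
$m = \frac{816591}{23068}$ ($m = \left(-816591\right) \left(- \frac{1}{23068}\right) = \frac{816591}{23068} \approx 35.399$)
$\frac{N}{m} = - \frac{847998}{\frac{816591}{23068}} = \left(-847998\right) \frac{23068}{816591} = - \frac{6520539288}{272197}$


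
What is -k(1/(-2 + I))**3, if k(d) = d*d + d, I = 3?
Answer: -8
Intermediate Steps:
k(d) = d + d**2 (k(d) = d**2 + d = d + d**2)
-k(1/(-2 + I))**3 = -((1 + 1/(-2 + 3))/(-2 + 3))**3 = -((1 + 1/1)/1)**3 = -(1*(1 + 1))**3 = -(1*2)**3 = -1*2**3 = -1*8 = -8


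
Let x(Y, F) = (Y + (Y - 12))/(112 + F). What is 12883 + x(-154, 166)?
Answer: 1790577/139 ≈ 12882.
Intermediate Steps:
x(Y, F) = (-12 + 2*Y)/(112 + F) (x(Y, F) = (Y + (-12 + Y))/(112 + F) = (-12 + 2*Y)/(112 + F))
12883 + x(-154, 166) = 12883 + 2*(-6 - 154)/(112 + 166) = 12883 + 2*(-160)/278 = 12883 + 2*(1/278)*(-160) = 12883 - 160/139 = 1790577/139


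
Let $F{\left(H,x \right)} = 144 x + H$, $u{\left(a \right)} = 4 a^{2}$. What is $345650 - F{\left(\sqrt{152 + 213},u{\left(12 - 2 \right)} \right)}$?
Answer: $288050 - \sqrt{365} \approx 2.8803 \cdot 10^{5}$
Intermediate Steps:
$F{\left(H,x \right)} = H + 144 x$
$345650 - F{\left(\sqrt{152 + 213},u{\left(12 - 2 \right)} \right)} = 345650 - \left(\sqrt{152 + 213} + 144 \cdot 4 \left(12 - 2\right)^{2}\right) = 345650 - \left(\sqrt{365} + 144 \cdot 4 \left(12 - 2\right)^{2}\right) = 345650 - \left(\sqrt{365} + 144 \cdot 4 \cdot 10^{2}\right) = 345650 - \left(\sqrt{365} + 144 \cdot 4 \cdot 100\right) = 345650 - \left(\sqrt{365} + 144 \cdot 400\right) = 345650 - \left(\sqrt{365} + 57600\right) = 345650 - \left(57600 + \sqrt{365}\right) = 288050 - \sqrt{365}$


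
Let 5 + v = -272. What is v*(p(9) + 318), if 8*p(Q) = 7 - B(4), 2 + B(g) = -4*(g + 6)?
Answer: -718261/8 ≈ -89783.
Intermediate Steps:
v = -277 (v = -5 - 272 = -277)
B(g) = -26 - 4*g (B(g) = -2 - 4*(g + 6) = -2 - 4*(6 + g) = -2 + (-24 - 4*g) = -26 - 4*g)
p(Q) = 49/8 (p(Q) = (7 - (-26 - 4*4))/8 = (7 - (-26 - 16))/8 = (7 - 1*(-42))/8 = (7 + 42)/8 = (1/8)*49 = 49/8)
v*(p(9) + 318) = -277*(49/8 + 318) = -277*2593/8 = -718261/8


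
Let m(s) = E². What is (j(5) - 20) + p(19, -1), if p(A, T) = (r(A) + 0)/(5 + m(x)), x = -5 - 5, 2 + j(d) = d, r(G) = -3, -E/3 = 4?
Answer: -2536/149 ≈ -17.020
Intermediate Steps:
E = -12 (E = -3*4 = -12)
j(d) = -2 + d
x = -10
m(s) = 144 (m(s) = (-12)² = 144)
p(A, T) = -3/149 (p(A, T) = (-3 + 0)/(5 + 144) = -3/149)
(j(5) - 20) + p(19, -1) = ((-2 + 5) - 20) - 3/149 = (3 - 20) - 3/149 = -17 - 3/149 = -2536/149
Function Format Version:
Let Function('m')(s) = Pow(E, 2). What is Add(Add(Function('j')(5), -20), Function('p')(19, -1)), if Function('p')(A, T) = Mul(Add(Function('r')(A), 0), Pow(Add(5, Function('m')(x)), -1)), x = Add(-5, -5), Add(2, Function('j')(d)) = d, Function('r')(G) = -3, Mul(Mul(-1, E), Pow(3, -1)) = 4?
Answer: Rational(-2536, 149) ≈ -17.020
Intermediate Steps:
E = -12 (E = Mul(-3, 4) = -12)
Function('j')(d) = Add(-2, d)
x = -10
Function('m')(s) = 144 (Function('m')(s) = Pow(-12, 2) = 144)
Function('p')(A, T) = Rational(-3, 149) (Function('p')(A, T) = Mul(Add(-3, 0), Pow(Add(5, 144), -1)) = Mul(-3, Pow(149, -1)) = Mul(-3, Rational(1, 149)) = Rational(-3, 149))
Add(Add(Function('j')(5), -20), Function('p')(19, -1)) = Add(Add(Add(-2, 5), -20), Rational(-3, 149)) = Add(Add(3, -20), Rational(-3, 149)) = Add(-17, Rational(-3, 149)) = Rational(-2536, 149)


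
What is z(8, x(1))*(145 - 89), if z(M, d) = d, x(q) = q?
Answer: 56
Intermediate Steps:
z(8, x(1))*(145 - 89) = 1*(145 - 89) = 1*56 = 56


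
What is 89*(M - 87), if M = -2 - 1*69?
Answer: -14062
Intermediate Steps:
M = -71 (M = -2 - 69 = -71)
89*(M - 87) = 89*(-71 - 87) = 89*(-158) = -14062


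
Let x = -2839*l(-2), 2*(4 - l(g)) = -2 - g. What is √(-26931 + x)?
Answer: I*√38287 ≈ 195.67*I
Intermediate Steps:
l(g) = 5 + g/2 (l(g) = 4 - (-2 - g)/2 = 4 + (1 + g/2) = 5 + g/2)
x = -11356 (x = -2839*(5 + (½)*(-2)) = -2839*(5 - 1) = -2839*4 = -11356)
√(-26931 + x) = √(-26931 - 11356) = √(-38287) = I*√38287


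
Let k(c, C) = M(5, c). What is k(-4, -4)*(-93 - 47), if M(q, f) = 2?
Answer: -280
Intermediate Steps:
k(c, C) = 2
k(-4, -4)*(-93 - 47) = 2*(-93 - 47) = 2*(-140) = -280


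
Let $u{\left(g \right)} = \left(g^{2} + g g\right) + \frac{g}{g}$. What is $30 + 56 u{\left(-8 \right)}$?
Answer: $7254$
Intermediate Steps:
$u{\left(g \right)} = 1 + 2 g^{2}$ ($u{\left(g \right)} = \left(g^{2} + g^{2}\right) + 1 = 2 g^{2} + 1 = 1 + 2 g^{2}$)
$30 + 56 u{\left(-8 \right)} = 30 + 56 \left(1 + 2 \left(-8\right)^{2}\right) = 30 + 56 \left(1 + 2 \cdot 64\right) = 30 + 56 \left(1 + 128\right) = 30 + 56 \cdot 129 = 30 + 7224 = 7254$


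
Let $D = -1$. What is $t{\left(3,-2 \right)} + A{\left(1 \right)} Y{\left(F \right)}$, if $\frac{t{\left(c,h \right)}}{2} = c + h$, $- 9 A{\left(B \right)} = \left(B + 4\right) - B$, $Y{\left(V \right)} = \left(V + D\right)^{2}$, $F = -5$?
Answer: $-14$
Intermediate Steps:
$Y{\left(V \right)} = \left(-1 + V\right)^{2}$ ($Y{\left(V \right)} = \left(V - 1\right)^{2} = \left(-1 + V\right)^{2}$)
$A{\left(B \right)} = - \frac{4}{9}$ ($A{\left(B \right)} = - \frac{\left(B + 4\right) - B}{9} = - \frac{\left(4 + B\right) - B}{9} = \left(- \frac{1}{9}\right) 4 = - \frac{4}{9}$)
$t{\left(c,h \right)} = 2 c + 2 h$ ($t{\left(c,h \right)} = 2 \left(c + h\right) = 2 c + 2 h$)
$t{\left(3,-2 \right)} + A{\left(1 \right)} Y{\left(F \right)} = \left(2 \cdot 3 + 2 \left(-2\right)\right) - \frac{4 \left(-1 - 5\right)^{2}}{9} = \left(6 - 4\right) - \frac{4 \left(-6\right)^{2}}{9} = 2 - 16 = -14$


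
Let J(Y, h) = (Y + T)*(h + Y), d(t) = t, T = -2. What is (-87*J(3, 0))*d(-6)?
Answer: 1566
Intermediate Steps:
J(Y, h) = (-2 + Y)*(Y + h) (J(Y, h) = (Y - 2)*(h + Y) = (-2 + Y)*(Y + h))
(-87*J(3, 0))*d(-6) = -87*(3**2 - 2*3 - 2*0 + 3*0)*(-6) = -87*(9 - 6 + 0 + 0)*(-6) = -87*3*(-6) = -261*(-6) = 1566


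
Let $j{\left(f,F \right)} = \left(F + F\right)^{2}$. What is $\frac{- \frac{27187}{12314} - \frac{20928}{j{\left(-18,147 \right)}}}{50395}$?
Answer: $- \frac{217303577}{4469922708090} \approx -4.8615 \cdot 10^{-5}$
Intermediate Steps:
$j{\left(f,F \right)} = 4 F^{2}$ ($j{\left(f,F \right)} = \left(2 F\right)^{2} = 4 F^{2}$)
$\frac{- \frac{27187}{12314} - \frac{20928}{j{\left(-18,147 \right)}}}{50395} = \frac{- \frac{27187}{12314} - \frac{20928}{4 \cdot 147^{2}}}{50395} = \left(\left(-27187\right) \frac{1}{12314} - \frac{20928}{4 \cdot 21609}\right) \frac{1}{50395} = \left(- \frac{27187}{12314} - \frac{20928}{86436}\right) \frac{1}{50395} = \left(- \frac{27187}{12314} - \frac{1744}{7203}\right) \frac{1}{50395} = \left(- \frac{217303577}{88697742}\right) \frac{1}{50395} = - \frac{217303577}{4469922708090}$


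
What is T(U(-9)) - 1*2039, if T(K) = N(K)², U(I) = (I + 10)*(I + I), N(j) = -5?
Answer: -2014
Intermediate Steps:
U(I) = 2*I*(10 + I) (U(I) = (10 + I)*(2*I) = 2*I*(10 + I))
T(K) = 25 (T(K) = (-5)² = 25)
T(U(-9)) - 1*2039 = 25 - 1*2039 = 25 - 2039 = -2014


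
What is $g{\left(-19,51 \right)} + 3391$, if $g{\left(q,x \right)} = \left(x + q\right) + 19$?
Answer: $3442$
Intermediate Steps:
$g{\left(q,x \right)} = 19 + q + x$ ($g{\left(q,x \right)} = \left(q + x\right) + 19 = 19 + q + x$)
$g{\left(-19,51 \right)} + 3391 = \left(19 - 19 + 51\right) + 3391 = 51 + 3391 = 3442$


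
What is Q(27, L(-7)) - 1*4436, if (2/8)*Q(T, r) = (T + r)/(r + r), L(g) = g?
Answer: -31092/7 ≈ -4441.7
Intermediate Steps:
Q(T, r) = 2*(T + r)/r (Q(T, r) = 4*((T + r)/(r + r)) = 4*((T + r)/((2*r))) = 4*((T + r)*(1/(2*r))) = 4*((T + r)/(2*r)) = 2*(T + r)/r)
Q(27, L(-7)) - 1*4436 = (2 + 2*27/(-7)) - 1*4436 = (2 + 2*27*(-⅐)) - 4436 = (2 - 54/7) - 4436 = -40/7 - 4436 = -31092/7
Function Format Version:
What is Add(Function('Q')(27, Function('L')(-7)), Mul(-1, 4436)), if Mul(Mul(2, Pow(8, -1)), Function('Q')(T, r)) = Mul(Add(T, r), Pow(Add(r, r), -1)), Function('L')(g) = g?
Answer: Rational(-31092, 7) ≈ -4441.7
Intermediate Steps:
Function('Q')(T, r) = Mul(2, Pow(r, -1), Add(T, r)) (Function('Q')(T, r) = Mul(4, Mul(Add(T, r), Pow(Add(r, r), -1))) = Mul(4, Mul(Add(T, r), Pow(Mul(2, r), -1))) = Mul(4, Mul(Add(T, r), Mul(Rational(1, 2), Pow(r, -1)))) = Mul(4, Mul(Rational(1, 2), Pow(r, -1), Add(T, r))) = Mul(2, Pow(r, -1), Add(T, r)))
Add(Function('Q')(27, Function('L')(-7)), Mul(-1, 4436)) = Add(Add(2, Mul(2, 27, Pow(-7, -1))), Mul(-1, 4436)) = Add(Add(2, Mul(2, 27, Rational(-1, 7))), -4436) = Add(Add(2, Rational(-54, 7)), -4436) = Add(Rational(-40, 7), -4436) = Rational(-31092, 7)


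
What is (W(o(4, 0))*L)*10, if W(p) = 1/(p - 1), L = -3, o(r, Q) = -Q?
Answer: 30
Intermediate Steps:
W(p) = 1/(-1 + p)
(W(o(4, 0))*L)*10 = (-3/(-1 - 1*0))*10 = (-3/(-1 + 0))*10 = (-3/(-1))*10 = -1*(-3)*10 = 3*10 = 30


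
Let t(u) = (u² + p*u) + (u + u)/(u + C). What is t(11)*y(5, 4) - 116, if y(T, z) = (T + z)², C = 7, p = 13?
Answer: 21367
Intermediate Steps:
t(u) = u² + 13*u + 2*u/(7 + u) (t(u) = (u² + 13*u) + (u + u)/(u + 7) = (u² + 13*u) + (2*u)/(7 + u) = (u² + 13*u) + 2*u/(7 + u) = u² + 13*u + 2*u/(7 + u))
t(11)*y(5, 4) - 116 = (11*(93 + 11² + 20*11)/(7 + 11))*(5 + 4)² - 116 = (11*(93 + 121 + 220)/18)*9² - 116 = (11*(1/18)*434)*81 - 116 = (2387/9)*81 - 116 = 21483 - 116 = 21367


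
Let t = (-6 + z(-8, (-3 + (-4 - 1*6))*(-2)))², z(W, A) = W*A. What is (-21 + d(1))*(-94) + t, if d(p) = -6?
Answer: 48334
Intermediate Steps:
z(W, A) = A*W
t = 45796 (t = (-6 + ((-3 + (-4 - 1*6))*(-2))*(-8))² = (-6 + ((-3 + (-4 - 6))*(-2))*(-8))² = (-6 + ((-3 - 10)*(-2))*(-8))² = (-6 - 13*(-2)*(-8))² = (-6 + 26*(-8))² = (-6 - 208)² = (-214)² = 45796)
(-21 + d(1))*(-94) + t = (-21 - 6)*(-94) + 45796 = -27*(-94) + 45796 = 2538 + 45796 = 48334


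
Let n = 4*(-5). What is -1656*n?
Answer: 33120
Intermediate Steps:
n = -20
-1656*n = -1656*(-20) = 33120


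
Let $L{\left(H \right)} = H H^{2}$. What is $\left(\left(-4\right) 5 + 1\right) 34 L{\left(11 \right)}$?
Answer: $-859826$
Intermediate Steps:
$L{\left(H \right)} = H^{3}$
$\left(\left(-4\right) 5 + 1\right) 34 L{\left(11 \right)} = \left(\left(-4\right) 5 + 1\right) 34 \cdot 11^{3} = \left(-20 + 1\right) 34 \cdot 1331 = \left(-19\right) 34 \cdot 1331 = \left(-646\right) 1331 = -859826$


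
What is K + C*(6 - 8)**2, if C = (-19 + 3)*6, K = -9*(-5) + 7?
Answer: -332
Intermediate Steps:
K = 52 (K = 45 + 7 = 52)
C = -96 (C = -16*6 = -96)
K + C*(6 - 8)**2 = 52 - 96*(6 - 8)**2 = 52 - 96*(-2)**2 = 52 - 96*4 = 52 - 384 = -332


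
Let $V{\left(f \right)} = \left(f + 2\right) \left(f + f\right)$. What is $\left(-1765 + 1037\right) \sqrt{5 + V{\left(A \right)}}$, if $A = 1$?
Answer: $- 728 \sqrt{11} \approx -2414.5$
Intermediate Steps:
$V{\left(f \right)} = 2 f \left(2 + f\right)$ ($V{\left(f \right)} = \left(2 + f\right) 2 f = 2 f \left(2 + f\right)$)
$\left(-1765 + 1037\right) \sqrt{5 + V{\left(A \right)}} = \left(-1765 + 1037\right) \sqrt{5 + 2 \cdot 1 \left(2 + 1\right)} = - 728 \sqrt{5 + 2 \cdot 1 \cdot 3} = - 728 \sqrt{5 + 6} = - 728 \sqrt{11}$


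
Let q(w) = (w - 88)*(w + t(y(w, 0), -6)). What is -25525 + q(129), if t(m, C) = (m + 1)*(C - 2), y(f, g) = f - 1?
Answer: -62548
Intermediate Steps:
y(f, g) = -1 + f
t(m, C) = (1 + m)*(-2 + C)
q(w) = -7*w*(-88 + w) (q(w) = (w - 88)*(w + (-2 - 6 - 2*(-1 + w) - 6*(-1 + w))) = (-88 + w)*(w + (-2 - 6 + (2 - 2*w) + (6 - 6*w))) = (-88 + w)*(w - 8*w) = (-88 + w)*(-7*w) = -7*w*(-88 + w))
-25525 + q(129) = -25525 + 7*129*(88 - 1*129) = -25525 + 7*129*(88 - 129) = -25525 + 7*129*(-41) = -25525 - 37023 = -62548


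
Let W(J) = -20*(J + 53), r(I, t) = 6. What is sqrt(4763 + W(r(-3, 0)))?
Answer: sqrt(3583) ≈ 59.858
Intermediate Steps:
W(J) = -1060 - 20*J (W(J) = -20*(53 + J) = -1060 - 20*J)
sqrt(4763 + W(r(-3, 0))) = sqrt(4763 + (-1060 - 20*6)) = sqrt(4763 + (-1060 - 120)) = sqrt(4763 - 1180) = sqrt(3583)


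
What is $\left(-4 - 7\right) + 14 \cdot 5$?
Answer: $59$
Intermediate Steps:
$\left(-4 - 7\right) + 14 \cdot 5 = -11 + 70 = 59$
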